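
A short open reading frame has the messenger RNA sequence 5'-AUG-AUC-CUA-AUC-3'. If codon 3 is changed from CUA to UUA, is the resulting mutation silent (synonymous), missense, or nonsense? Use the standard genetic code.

Position 7 falls in codon 3: CUA → Leu.
After the substitution the codon is UUA → Leu.
Both encode Leu, so the change is synonymous.

silent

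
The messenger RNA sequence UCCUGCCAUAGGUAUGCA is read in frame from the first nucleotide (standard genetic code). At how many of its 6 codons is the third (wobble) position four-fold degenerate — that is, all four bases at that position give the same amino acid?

2

Codon 1 UCC (Ser): third position 4-fold.
Codon 2 UGC (Cys): third position 2-fold.
Codon 3 CAU (His): third position 2-fold.
Codon 4 AGG (Arg): third position 2-fold.
Codon 5 UAU (Tyr): third position 2-fold.
Codon 6 GCA (Ala): third position 4-fold.
Four-fold degenerate third positions: 2.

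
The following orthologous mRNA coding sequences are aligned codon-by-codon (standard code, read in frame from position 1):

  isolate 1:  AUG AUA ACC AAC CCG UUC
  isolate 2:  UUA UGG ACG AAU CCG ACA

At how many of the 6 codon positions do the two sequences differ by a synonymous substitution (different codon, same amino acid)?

Codon 1: AUG Met / UUA Leu — nonsynonymous.
Codon 2: AUA Ile / UGG Trp — nonsynonymous.
Codon 3: ACC Thr / ACG Thr — synonymous.
Codon 4: AAC Asn / AAU Asn — synonymous.
Codon 5: CCG Pro / CCG Pro — identical.
Codon 6: UUC Phe / ACA Thr — nonsynonymous.
Synonymous differences: 2.

2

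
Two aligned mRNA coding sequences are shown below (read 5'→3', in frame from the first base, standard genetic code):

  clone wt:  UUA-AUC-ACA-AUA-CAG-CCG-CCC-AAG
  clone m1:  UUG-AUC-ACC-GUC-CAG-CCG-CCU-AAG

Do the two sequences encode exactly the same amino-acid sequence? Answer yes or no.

Codon 1: UUA Leu / UUG Leu — synonymous.
Codon 2: AUC Ile / AUC Ile — identical.
Codon 3: ACA Thr / ACC Thr — synonymous.
Codon 4: AUA Ile / GUC Val — nonsynonymous.
Codon 5: CAG Gln / CAG Gln — identical.
Codon 6: CCG Pro / CCG Pro — identical.
Codon 7: CCC Pro / CCU Pro — synonymous.
Codon 8: AAG Lys / AAG Lys — identical.
Nonsynonymous differences: 1 → different protein.

no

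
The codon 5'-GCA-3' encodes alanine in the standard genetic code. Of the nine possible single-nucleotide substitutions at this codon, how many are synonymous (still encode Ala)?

3

Position 1: none → 0 synonymous.
Position 2: none → 0 synonymous.
Position 3: GCU, GCC, GCG → 3 synonymous.
Total: 0 + 0 + 3 = 3.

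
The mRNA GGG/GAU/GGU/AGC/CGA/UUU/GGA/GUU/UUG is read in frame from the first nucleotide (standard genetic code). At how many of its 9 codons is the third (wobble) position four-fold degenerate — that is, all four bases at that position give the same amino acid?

5

Codon 1 GGG (Gly): third position 4-fold.
Codon 2 GAU (Asp): third position 2-fold.
Codon 3 GGU (Gly): third position 4-fold.
Codon 4 AGC (Ser): third position 2-fold.
Codon 5 CGA (Arg): third position 4-fold.
Codon 6 UUU (Phe): third position 2-fold.
Codon 7 GGA (Gly): third position 4-fold.
Codon 8 GUU (Val): third position 4-fold.
Codon 9 UUG (Leu): third position 2-fold.
Four-fold degenerate third positions: 5.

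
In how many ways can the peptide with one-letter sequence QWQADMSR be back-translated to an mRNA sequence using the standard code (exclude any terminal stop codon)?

Gln: 2 codons.
Trp: 1 codon.
Gln: 2 codons.
Ala: 4 codons.
Asp: 2 codons.
Met: 1 codon.
Ser: 6 codons.
Arg: 6 codons.
2 × 1 × 2 × 4 × 2 × 1 × 6 × 6 = 1152.

1152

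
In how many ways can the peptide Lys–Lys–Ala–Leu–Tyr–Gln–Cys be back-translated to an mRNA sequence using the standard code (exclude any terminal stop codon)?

768

Lys: 2 codons.
Lys: 2 codons.
Ala: 4 codons.
Leu: 6 codons.
Tyr: 2 codons.
Gln: 2 codons.
Cys: 2 codons.
2 × 2 × 4 × 6 × 2 × 2 × 2 = 768.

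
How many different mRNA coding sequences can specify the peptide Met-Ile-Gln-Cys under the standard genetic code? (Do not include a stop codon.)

12

Met: 1 codon.
Ile: 3 codons.
Gln: 2 codons.
Cys: 2 codons.
1 × 3 × 2 × 2 = 12.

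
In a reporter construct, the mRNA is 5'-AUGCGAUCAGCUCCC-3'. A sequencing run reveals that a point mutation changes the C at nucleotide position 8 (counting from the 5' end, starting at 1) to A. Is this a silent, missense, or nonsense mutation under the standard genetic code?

nonsense

Position 8 falls in codon 3: UCA → Ser.
After the substitution the codon is UAA → Stop.
The new codon is a stop codon, so this is a nonsense mutation.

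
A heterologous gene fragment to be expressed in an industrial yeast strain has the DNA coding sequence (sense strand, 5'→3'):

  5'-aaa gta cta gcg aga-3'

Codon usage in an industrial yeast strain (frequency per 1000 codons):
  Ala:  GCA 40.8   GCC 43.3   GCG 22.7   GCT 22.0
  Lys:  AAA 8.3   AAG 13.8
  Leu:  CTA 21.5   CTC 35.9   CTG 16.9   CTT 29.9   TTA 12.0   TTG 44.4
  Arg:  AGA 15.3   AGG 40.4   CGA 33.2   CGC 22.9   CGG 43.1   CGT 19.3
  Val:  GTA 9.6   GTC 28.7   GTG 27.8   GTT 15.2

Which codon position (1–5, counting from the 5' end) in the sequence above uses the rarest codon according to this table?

1

Codon 1 AAA (Lys): 8.3 per 1000.
Codon 2 GTA (Val): 9.6 per 1000.
Codon 3 CTA (Leu): 21.5 per 1000.
Codon 4 GCG (Ala): 22.7 per 1000.
Codon 5 AGA (Arg): 15.3 per 1000.
Lowest frequency is 8.3 at codon 1.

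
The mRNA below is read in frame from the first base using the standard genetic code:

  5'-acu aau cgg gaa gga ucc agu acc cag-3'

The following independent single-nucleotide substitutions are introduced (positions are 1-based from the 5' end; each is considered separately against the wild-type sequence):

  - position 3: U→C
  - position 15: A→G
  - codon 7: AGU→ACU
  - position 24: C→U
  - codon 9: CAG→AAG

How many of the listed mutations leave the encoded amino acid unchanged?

Codon 1: ACU (Thr) → ACC (Thr) — synonymous.
Codon 5: GGA (Gly) → GGG (Gly) — synonymous.
Codon 7: AGU (Ser) → ACU (Thr) — missense.
Codon 8: ACC (Thr) → ACU (Thr) — synonymous.
Codon 9: CAG (Gln) → AAG (Lys) — missense.
Synonymous: 3 of 5.

3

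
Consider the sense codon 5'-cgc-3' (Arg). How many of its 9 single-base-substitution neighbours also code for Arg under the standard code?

3

Position 1: none → 0 synonymous.
Position 2: none → 0 synonymous.
Position 3: CGT, CGA, CGG → 3 synonymous.
Total: 0 + 0 + 3 = 3.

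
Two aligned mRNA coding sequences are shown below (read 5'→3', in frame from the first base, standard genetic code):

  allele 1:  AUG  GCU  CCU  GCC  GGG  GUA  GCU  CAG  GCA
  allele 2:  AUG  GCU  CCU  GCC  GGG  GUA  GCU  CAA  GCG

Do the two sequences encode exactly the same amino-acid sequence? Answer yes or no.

yes

Codon 1: AUG Met / AUG Met — identical.
Codon 2: GCU Ala / GCU Ala — identical.
Codon 3: CCU Pro / CCU Pro — identical.
Codon 4: GCC Ala / GCC Ala — identical.
Codon 5: GGG Gly / GGG Gly — identical.
Codon 6: GUA Val / GUA Val — identical.
Codon 7: GCU Ala / GCU Ala — identical.
Codon 8: CAG Gln / CAA Gln — synonymous.
Codon 9: GCA Ala / GCG Ala — synonymous.
Nonsynonymous differences: 0 → same protein.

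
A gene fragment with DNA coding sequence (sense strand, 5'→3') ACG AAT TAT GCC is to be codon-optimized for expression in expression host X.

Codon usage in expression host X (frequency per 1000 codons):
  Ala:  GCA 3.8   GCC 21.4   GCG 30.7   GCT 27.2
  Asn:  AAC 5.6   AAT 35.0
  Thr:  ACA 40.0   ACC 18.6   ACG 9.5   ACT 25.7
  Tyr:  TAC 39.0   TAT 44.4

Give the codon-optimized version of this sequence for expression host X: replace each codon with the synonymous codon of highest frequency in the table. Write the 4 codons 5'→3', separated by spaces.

ACA AAT TAT GCG

Codon 1 (Thr): best is ACA at 40.0.
Codon 2 (Asn): best is AAT at 35.0.
Codon 3 (Tyr): best is TAT at 44.4.
Codon 4 (Ala): best is GCG at 30.7.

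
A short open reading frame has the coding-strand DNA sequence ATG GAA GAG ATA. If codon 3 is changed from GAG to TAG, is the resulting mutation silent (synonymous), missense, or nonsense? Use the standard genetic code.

Position 7 falls in codon 3: GAG → Glu.
After the substitution the codon is TAG → Stop.
The new codon is a stop codon, so this is a nonsense mutation.

nonsense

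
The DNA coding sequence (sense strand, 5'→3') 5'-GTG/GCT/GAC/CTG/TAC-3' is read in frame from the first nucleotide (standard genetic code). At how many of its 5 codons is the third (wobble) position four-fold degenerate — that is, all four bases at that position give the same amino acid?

3

Codon 1 GTG (Val): third position 4-fold.
Codon 2 GCT (Ala): third position 4-fold.
Codon 3 GAC (Asp): third position 2-fold.
Codon 4 CTG (Leu): third position 4-fold.
Codon 5 TAC (Tyr): third position 2-fold.
Four-fold degenerate third positions: 3.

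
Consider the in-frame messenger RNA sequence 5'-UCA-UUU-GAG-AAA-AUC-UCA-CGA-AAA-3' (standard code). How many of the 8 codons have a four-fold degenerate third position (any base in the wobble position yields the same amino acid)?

3

Codon 1 UCA (Ser): third position 4-fold.
Codon 2 UUU (Phe): third position 2-fold.
Codon 3 GAG (Glu): third position 2-fold.
Codon 4 AAA (Lys): third position 2-fold.
Codon 5 AUC (Ile): third position 3-fold.
Codon 6 UCA (Ser): third position 4-fold.
Codon 7 CGA (Arg): third position 4-fold.
Codon 8 AAA (Lys): third position 2-fold.
Four-fold degenerate third positions: 3.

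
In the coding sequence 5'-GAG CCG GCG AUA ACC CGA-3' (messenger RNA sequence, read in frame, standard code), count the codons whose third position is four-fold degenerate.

Codon 1 GAG (Glu): third position 2-fold.
Codon 2 CCG (Pro): third position 4-fold.
Codon 3 GCG (Ala): third position 4-fold.
Codon 4 AUA (Ile): third position 3-fold.
Codon 5 ACC (Thr): third position 4-fold.
Codon 6 CGA (Arg): third position 4-fold.
Four-fold degenerate third positions: 4.

4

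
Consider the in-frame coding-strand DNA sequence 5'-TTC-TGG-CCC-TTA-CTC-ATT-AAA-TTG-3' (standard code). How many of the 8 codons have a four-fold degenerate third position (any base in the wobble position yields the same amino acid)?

Codon 1 TTC (Phe): third position 2-fold.
Codon 2 TGG (Trp): third position 1-fold.
Codon 3 CCC (Pro): third position 4-fold.
Codon 4 TTA (Leu): third position 2-fold.
Codon 5 CTC (Leu): third position 4-fold.
Codon 6 ATT (Ile): third position 3-fold.
Codon 7 AAA (Lys): third position 2-fold.
Codon 8 TTG (Leu): third position 2-fold.
Four-fold degenerate third positions: 2.

2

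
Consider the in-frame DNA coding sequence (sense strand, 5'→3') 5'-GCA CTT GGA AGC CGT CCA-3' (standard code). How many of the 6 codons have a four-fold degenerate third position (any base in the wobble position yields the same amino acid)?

Codon 1 GCA (Ala): third position 4-fold.
Codon 2 CTT (Leu): third position 4-fold.
Codon 3 GGA (Gly): third position 4-fold.
Codon 4 AGC (Ser): third position 2-fold.
Codon 5 CGT (Arg): third position 4-fold.
Codon 6 CCA (Pro): third position 4-fold.
Four-fold degenerate third positions: 5.

5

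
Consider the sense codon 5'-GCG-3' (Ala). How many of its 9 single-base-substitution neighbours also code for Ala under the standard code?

Position 1: none → 0 synonymous.
Position 2: none → 0 synonymous.
Position 3: GCU, GCC, GCA → 3 synonymous.
Total: 0 + 0 + 3 = 3.

3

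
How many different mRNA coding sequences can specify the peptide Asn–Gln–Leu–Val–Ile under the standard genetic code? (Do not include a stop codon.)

Asn: 2 codons.
Gln: 2 codons.
Leu: 6 codons.
Val: 4 codons.
Ile: 3 codons.
2 × 2 × 6 × 4 × 3 = 288.

288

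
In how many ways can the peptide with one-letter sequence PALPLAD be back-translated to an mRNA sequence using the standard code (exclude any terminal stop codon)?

18432

Pro: 4 codons.
Ala: 4 codons.
Leu: 6 codons.
Pro: 4 codons.
Leu: 6 codons.
Ala: 4 codons.
Asp: 2 codons.
4 × 4 × 6 × 4 × 6 × 4 × 2 = 18432.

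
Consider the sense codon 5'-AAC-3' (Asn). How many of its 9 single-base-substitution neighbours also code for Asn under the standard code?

1

Position 1: none → 0 synonymous.
Position 2: none → 0 synonymous.
Position 3: AAU → 1 synonymous.
Total: 0 + 0 + 1 = 1.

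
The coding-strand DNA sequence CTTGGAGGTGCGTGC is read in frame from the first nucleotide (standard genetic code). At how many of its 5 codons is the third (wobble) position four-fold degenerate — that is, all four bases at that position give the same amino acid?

4

Codon 1 CTT (Leu): third position 4-fold.
Codon 2 GGA (Gly): third position 4-fold.
Codon 3 GGT (Gly): third position 4-fold.
Codon 4 GCG (Ala): third position 4-fold.
Codon 5 TGC (Cys): third position 2-fold.
Four-fold degenerate third positions: 4.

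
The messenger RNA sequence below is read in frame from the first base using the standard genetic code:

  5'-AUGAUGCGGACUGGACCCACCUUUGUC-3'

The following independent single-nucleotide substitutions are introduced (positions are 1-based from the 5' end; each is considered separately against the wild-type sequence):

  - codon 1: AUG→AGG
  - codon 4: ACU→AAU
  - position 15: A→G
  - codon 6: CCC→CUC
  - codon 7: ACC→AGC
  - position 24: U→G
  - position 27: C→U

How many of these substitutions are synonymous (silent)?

2

Codon 1: AUG (Met) → AGG (Arg) — missense.
Codon 4: ACU (Thr) → AAU (Asn) — missense.
Codon 5: GGA (Gly) → GGG (Gly) — synonymous.
Codon 6: CCC (Pro) → CUC (Leu) — missense.
Codon 7: ACC (Thr) → AGC (Ser) — missense.
Codon 8: UUU (Phe) → UUG (Leu) — missense.
Codon 9: GUC (Val) → GUU (Val) — synonymous.
Synonymous: 2 of 7.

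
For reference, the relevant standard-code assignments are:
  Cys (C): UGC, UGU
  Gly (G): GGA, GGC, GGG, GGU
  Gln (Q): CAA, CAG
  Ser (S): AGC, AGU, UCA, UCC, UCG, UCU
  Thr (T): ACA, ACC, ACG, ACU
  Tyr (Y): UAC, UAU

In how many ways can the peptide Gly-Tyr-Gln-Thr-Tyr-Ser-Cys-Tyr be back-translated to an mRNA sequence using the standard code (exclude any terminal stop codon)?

3072

Gly: 4 codons.
Tyr: 2 codons.
Gln: 2 codons.
Thr: 4 codons.
Tyr: 2 codons.
Ser: 6 codons.
Cys: 2 codons.
Tyr: 2 codons.
4 × 2 × 2 × 4 × 2 × 6 × 2 × 2 = 3072.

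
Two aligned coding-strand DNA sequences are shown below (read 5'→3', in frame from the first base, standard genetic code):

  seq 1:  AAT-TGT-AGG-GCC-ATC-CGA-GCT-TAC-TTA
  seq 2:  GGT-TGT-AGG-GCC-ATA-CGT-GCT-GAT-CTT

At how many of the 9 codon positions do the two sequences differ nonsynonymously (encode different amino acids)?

2

Codon 1: AAT Asn / GGT Gly — nonsynonymous.
Codon 2: TGT Cys / TGT Cys — identical.
Codon 3: AGG Arg / AGG Arg — identical.
Codon 4: GCC Ala / GCC Ala — identical.
Codon 5: ATC Ile / ATA Ile — synonymous.
Codon 6: CGA Arg / CGT Arg — synonymous.
Codon 7: GCT Ala / GCT Ala — identical.
Codon 8: TAC Tyr / GAT Asp — nonsynonymous.
Codon 9: TTA Leu / CTT Leu — synonymous.
Nonsynonymous differences: 2.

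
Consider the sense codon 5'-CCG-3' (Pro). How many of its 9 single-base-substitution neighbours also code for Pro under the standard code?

Position 1: none → 0 synonymous.
Position 2: none → 0 synonymous.
Position 3: CCU, CCC, CCA → 3 synonymous.
Total: 0 + 0 + 3 = 3.

3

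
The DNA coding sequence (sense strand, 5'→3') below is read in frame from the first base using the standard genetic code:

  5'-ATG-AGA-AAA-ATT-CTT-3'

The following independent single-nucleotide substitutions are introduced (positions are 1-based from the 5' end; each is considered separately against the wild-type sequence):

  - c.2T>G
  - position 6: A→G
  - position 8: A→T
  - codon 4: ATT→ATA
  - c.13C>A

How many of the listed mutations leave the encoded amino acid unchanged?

Codon 1: ATG (Met) → AGG (Arg) — missense.
Codon 2: AGA (Arg) → AGG (Arg) — synonymous.
Codon 3: AAA (Lys) → ATA (Ile) — missense.
Codon 4: ATT (Ile) → ATA (Ile) — synonymous.
Codon 5: CTT (Leu) → ATT (Ile) — missense.
Synonymous: 2 of 5.

2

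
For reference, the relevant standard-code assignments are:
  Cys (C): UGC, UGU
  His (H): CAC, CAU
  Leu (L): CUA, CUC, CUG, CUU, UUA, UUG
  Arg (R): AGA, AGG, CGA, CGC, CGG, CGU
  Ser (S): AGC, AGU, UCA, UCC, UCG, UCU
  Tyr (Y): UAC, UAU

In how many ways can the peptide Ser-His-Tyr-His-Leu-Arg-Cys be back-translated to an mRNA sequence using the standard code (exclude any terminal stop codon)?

3456

Ser: 6 codons.
His: 2 codons.
Tyr: 2 codons.
His: 2 codons.
Leu: 6 codons.
Arg: 6 codons.
Cys: 2 codons.
6 × 2 × 2 × 2 × 6 × 6 × 2 = 3456.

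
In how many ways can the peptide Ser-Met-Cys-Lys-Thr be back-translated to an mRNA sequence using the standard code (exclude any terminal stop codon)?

96

Ser: 6 codons.
Met: 1 codon.
Cys: 2 codons.
Lys: 2 codons.
Thr: 4 codons.
6 × 1 × 2 × 2 × 4 = 96.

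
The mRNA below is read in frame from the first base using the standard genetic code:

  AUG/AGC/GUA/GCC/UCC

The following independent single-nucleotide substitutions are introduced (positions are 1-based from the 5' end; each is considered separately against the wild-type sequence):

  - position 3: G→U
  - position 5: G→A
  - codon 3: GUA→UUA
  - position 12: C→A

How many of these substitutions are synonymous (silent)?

1

Codon 1: AUG (Met) → AUU (Ile) — missense.
Codon 2: AGC (Ser) → AAC (Asn) — missense.
Codon 3: GUA (Val) → UUA (Leu) — missense.
Codon 4: GCC (Ala) → GCA (Ala) — synonymous.
Synonymous: 1 of 4.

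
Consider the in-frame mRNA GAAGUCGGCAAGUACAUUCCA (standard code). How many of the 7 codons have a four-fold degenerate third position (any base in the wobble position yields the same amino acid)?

Codon 1 GAA (Glu): third position 2-fold.
Codon 2 GUC (Val): third position 4-fold.
Codon 3 GGC (Gly): third position 4-fold.
Codon 4 AAG (Lys): third position 2-fold.
Codon 5 UAC (Tyr): third position 2-fold.
Codon 6 AUU (Ile): third position 3-fold.
Codon 7 CCA (Pro): third position 4-fold.
Four-fold degenerate third positions: 3.

3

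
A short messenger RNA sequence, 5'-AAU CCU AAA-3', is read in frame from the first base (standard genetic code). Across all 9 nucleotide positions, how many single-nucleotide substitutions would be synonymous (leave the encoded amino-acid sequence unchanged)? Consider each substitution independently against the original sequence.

Codon 1 (AAU, Asn): 1 synonymous substitution.
Codon 2 (CCU, Pro): 3 synonymous substitutions.
Codon 3 (AAA, Lys): 1 synonymous substitution.
Total: 1 + 3 + 1 = 5.

5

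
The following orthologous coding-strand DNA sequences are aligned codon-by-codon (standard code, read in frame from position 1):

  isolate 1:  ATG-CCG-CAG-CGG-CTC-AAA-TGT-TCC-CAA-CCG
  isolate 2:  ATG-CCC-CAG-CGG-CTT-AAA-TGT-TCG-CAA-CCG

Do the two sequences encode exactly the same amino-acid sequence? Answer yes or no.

Codon 1: ATG Met / ATG Met — identical.
Codon 2: CCG Pro / CCC Pro — synonymous.
Codon 3: CAG Gln / CAG Gln — identical.
Codon 4: CGG Arg / CGG Arg — identical.
Codon 5: CTC Leu / CTT Leu — synonymous.
Codon 6: AAA Lys / AAA Lys — identical.
Codon 7: TGT Cys / TGT Cys — identical.
Codon 8: TCC Ser / TCG Ser — synonymous.
Codon 9: CAA Gln / CAA Gln — identical.
Codon 10: CCG Pro / CCG Pro — identical.
Nonsynonymous differences: 0 → same protein.

yes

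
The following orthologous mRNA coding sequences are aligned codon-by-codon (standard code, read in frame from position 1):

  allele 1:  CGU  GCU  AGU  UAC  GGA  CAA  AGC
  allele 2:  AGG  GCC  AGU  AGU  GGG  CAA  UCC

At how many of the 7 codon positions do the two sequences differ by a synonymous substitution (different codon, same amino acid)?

Codon 1: CGU Arg / AGG Arg — synonymous.
Codon 2: GCU Ala / GCC Ala — synonymous.
Codon 3: AGU Ser / AGU Ser — identical.
Codon 4: UAC Tyr / AGU Ser — nonsynonymous.
Codon 5: GGA Gly / GGG Gly — synonymous.
Codon 6: CAA Gln / CAA Gln — identical.
Codon 7: AGC Ser / UCC Ser — synonymous.
Synonymous differences: 4.

4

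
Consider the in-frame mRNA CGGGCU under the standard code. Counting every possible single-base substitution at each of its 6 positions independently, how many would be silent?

Codon 1 (CGG, Arg): 4 synonymous substitutions.
Codon 2 (GCU, Ala): 3 synonymous substitutions.
Total: 4 + 3 = 7.

7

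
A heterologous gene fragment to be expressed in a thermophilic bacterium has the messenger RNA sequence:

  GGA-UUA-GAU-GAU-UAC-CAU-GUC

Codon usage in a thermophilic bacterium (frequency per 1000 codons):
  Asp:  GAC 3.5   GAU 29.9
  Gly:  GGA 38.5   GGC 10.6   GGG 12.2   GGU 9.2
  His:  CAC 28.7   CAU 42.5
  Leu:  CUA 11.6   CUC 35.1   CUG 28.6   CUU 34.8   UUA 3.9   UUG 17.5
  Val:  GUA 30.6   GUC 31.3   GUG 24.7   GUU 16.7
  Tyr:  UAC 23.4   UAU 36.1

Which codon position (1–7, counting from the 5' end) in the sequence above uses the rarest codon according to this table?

Codon 1 GGA (Gly): 38.5 per 1000.
Codon 2 UUA (Leu): 3.9 per 1000.
Codon 3 GAU (Asp): 29.9 per 1000.
Codon 4 GAU (Asp): 29.9 per 1000.
Codon 5 UAC (Tyr): 23.4 per 1000.
Codon 6 CAU (His): 42.5 per 1000.
Codon 7 GUC (Val): 31.3 per 1000.
Lowest frequency is 3.9 at codon 2.

2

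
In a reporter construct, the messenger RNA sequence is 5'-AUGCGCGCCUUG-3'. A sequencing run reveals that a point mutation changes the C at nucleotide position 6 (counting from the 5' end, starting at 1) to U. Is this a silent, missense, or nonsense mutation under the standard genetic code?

Position 6 falls in codon 2: CGC → Arg.
After the substitution the codon is CGU → Arg.
Both encode Arg, so the change is synonymous.

silent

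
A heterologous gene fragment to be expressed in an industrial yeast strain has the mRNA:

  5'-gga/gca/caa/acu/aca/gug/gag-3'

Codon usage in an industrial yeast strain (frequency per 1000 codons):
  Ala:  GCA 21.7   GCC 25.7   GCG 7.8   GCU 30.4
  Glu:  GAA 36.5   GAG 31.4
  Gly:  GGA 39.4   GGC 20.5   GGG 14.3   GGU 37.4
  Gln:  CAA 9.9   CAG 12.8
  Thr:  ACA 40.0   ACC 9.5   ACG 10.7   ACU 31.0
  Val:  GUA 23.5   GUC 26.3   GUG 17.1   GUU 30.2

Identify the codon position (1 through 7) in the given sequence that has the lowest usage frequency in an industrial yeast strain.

Codon 1 GGA (Gly): 39.4 per 1000.
Codon 2 GCA (Ala): 21.7 per 1000.
Codon 3 CAA (Gln): 9.9 per 1000.
Codon 4 ACU (Thr): 31.0 per 1000.
Codon 5 ACA (Thr): 40.0 per 1000.
Codon 6 GUG (Val): 17.1 per 1000.
Codon 7 GAG (Glu): 31.4 per 1000.
Lowest frequency is 9.9 at codon 3.

3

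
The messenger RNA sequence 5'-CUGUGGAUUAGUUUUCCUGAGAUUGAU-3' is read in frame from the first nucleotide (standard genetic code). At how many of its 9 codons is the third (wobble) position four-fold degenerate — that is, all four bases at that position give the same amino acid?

2

Codon 1 CUG (Leu): third position 4-fold.
Codon 2 UGG (Trp): third position 1-fold.
Codon 3 AUU (Ile): third position 3-fold.
Codon 4 AGU (Ser): third position 2-fold.
Codon 5 UUU (Phe): third position 2-fold.
Codon 6 CCU (Pro): third position 4-fold.
Codon 7 GAG (Glu): third position 2-fold.
Codon 8 AUU (Ile): third position 3-fold.
Codon 9 GAU (Asp): third position 2-fold.
Four-fold degenerate third positions: 2.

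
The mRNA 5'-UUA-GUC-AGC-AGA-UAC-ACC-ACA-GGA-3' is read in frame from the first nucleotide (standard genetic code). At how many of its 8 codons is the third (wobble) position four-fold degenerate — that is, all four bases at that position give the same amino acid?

4

Codon 1 UUA (Leu): third position 2-fold.
Codon 2 GUC (Val): third position 4-fold.
Codon 3 AGC (Ser): third position 2-fold.
Codon 4 AGA (Arg): third position 2-fold.
Codon 5 UAC (Tyr): third position 2-fold.
Codon 6 ACC (Thr): third position 4-fold.
Codon 7 ACA (Thr): third position 4-fold.
Codon 8 GGA (Gly): third position 4-fold.
Four-fold degenerate third positions: 4.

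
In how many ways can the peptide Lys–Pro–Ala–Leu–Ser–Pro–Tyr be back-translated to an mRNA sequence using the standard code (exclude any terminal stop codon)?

Lys: 2 codons.
Pro: 4 codons.
Ala: 4 codons.
Leu: 6 codons.
Ser: 6 codons.
Pro: 4 codons.
Tyr: 2 codons.
2 × 4 × 4 × 6 × 6 × 4 × 2 = 9216.

9216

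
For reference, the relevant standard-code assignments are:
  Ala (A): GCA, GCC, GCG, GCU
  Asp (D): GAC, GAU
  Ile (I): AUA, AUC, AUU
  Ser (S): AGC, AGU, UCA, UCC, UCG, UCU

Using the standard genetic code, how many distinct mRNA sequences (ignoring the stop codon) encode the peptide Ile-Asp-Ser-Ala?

144

Ile: 3 codons.
Asp: 2 codons.
Ser: 6 codons.
Ala: 4 codons.
3 × 2 × 6 × 4 = 144.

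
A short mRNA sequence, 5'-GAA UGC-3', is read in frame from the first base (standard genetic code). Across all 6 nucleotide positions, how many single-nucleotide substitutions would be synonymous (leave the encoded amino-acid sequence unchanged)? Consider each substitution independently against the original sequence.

Codon 1 (GAA, Glu): 1 synonymous substitution.
Codon 2 (UGC, Cys): 1 synonymous substitution.
Total: 1 + 1 = 2.

2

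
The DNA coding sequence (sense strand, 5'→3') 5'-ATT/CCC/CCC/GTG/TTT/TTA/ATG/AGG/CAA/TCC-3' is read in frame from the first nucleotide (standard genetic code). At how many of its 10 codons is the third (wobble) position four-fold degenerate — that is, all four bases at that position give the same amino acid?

4

Codon 1 ATT (Ile): third position 3-fold.
Codon 2 CCC (Pro): third position 4-fold.
Codon 3 CCC (Pro): third position 4-fold.
Codon 4 GTG (Val): third position 4-fold.
Codon 5 TTT (Phe): third position 2-fold.
Codon 6 TTA (Leu): third position 2-fold.
Codon 7 ATG (Met): third position 1-fold.
Codon 8 AGG (Arg): third position 2-fold.
Codon 9 CAA (Gln): third position 2-fold.
Codon 10 TCC (Ser): third position 4-fold.
Four-fold degenerate third positions: 4.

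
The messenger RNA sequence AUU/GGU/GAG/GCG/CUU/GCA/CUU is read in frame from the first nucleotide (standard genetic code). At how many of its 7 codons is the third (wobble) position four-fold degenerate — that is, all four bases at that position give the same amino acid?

5

Codon 1 AUU (Ile): third position 3-fold.
Codon 2 GGU (Gly): third position 4-fold.
Codon 3 GAG (Glu): third position 2-fold.
Codon 4 GCG (Ala): third position 4-fold.
Codon 5 CUU (Leu): third position 4-fold.
Codon 6 GCA (Ala): third position 4-fold.
Codon 7 CUU (Leu): third position 4-fold.
Four-fold degenerate third positions: 5.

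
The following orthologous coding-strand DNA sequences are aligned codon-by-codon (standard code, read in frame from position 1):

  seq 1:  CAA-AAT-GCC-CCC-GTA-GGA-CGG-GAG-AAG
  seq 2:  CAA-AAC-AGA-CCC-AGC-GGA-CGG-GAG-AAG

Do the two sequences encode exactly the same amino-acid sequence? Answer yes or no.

Codon 1: CAA Gln / CAA Gln — identical.
Codon 2: AAT Asn / AAC Asn — synonymous.
Codon 3: GCC Ala / AGA Arg — nonsynonymous.
Codon 4: CCC Pro / CCC Pro — identical.
Codon 5: GTA Val / AGC Ser — nonsynonymous.
Codon 6: GGA Gly / GGA Gly — identical.
Codon 7: CGG Arg / CGG Arg — identical.
Codon 8: GAG Glu / GAG Glu — identical.
Codon 9: AAG Lys / AAG Lys — identical.
Nonsynonymous differences: 2 → different protein.

no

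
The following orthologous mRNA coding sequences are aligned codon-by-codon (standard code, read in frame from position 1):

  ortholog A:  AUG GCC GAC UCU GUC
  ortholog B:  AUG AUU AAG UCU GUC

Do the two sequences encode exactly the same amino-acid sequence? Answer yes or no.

no

Codon 1: AUG Met / AUG Met — identical.
Codon 2: GCC Ala / AUU Ile — nonsynonymous.
Codon 3: GAC Asp / AAG Lys — nonsynonymous.
Codon 4: UCU Ser / UCU Ser — identical.
Codon 5: GUC Val / GUC Val — identical.
Nonsynonymous differences: 2 → different protein.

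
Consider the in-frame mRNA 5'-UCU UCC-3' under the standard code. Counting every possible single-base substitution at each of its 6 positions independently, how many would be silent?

Codon 1 (UCU, Ser): 3 synonymous substitutions.
Codon 2 (UCC, Ser): 3 synonymous substitutions.
Total: 3 + 3 = 6.

6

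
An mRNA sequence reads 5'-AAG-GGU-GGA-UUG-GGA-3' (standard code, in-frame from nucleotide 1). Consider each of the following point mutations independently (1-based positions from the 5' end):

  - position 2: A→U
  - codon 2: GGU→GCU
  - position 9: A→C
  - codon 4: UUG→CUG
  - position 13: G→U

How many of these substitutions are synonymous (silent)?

2

Codon 1: AAG (Lys) → AUG (Met) — missense.
Codon 2: GGU (Gly) → GCU (Ala) — missense.
Codon 3: GGA (Gly) → GGC (Gly) — synonymous.
Codon 4: UUG (Leu) → CUG (Leu) — synonymous.
Codon 5: GGA (Gly) → UGA (Stop) — nonsense.
Synonymous: 2 of 5.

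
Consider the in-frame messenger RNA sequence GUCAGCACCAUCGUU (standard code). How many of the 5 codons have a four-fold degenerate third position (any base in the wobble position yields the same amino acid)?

3

Codon 1 GUC (Val): third position 4-fold.
Codon 2 AGC (Ser): third position 2-fold.
Codon 3 ACC (Thr): third position 4-fold.
Codon 4 AUC (Ile): third position 3-fold.
Codon 5 GUU (Val): third position 4-fold.
Four-fold degenerate third positions: 3.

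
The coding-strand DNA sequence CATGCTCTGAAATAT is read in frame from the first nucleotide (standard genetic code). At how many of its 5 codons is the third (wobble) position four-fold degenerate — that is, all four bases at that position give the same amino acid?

Codon 1 CAT (His): third position 2-fold.
Codon 2 GCT (Ala): third position 4-fold.
Codon 3 CTG (Leu): third position 4-fold.
Codon 4 AAA (Lys): third position 2-fold.
Codon 5 TAT (Tyr): third position 2-fold.
Four-fold degenerate third positions: 2.

2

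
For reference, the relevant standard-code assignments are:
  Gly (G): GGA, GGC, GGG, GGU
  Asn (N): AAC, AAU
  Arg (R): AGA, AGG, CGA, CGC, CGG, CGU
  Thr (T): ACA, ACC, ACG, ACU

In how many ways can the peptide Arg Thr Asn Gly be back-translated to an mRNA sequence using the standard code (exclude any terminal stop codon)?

192

Arg: 6 codons.
Thr: 4 codons.
Asn: 2 codons.
Gly: 4 codons.
6 × 4 × 2 × 4 = 192.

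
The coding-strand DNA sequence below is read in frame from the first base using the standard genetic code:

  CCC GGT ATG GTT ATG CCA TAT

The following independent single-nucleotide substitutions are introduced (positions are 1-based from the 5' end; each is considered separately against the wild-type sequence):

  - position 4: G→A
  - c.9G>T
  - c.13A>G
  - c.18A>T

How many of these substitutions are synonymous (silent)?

Codon 2: GGT (Gly) → AGT (Ser) — missense.
Codon 3: ATG (Met) → ATT (Ile) — missense.
Codon 5: ATG (Met) → GTG (Val) — missense.
Codon 6: CCA (Pro) → CCT (Pro) — synonymous.
Synonymous: 1 of 4.

1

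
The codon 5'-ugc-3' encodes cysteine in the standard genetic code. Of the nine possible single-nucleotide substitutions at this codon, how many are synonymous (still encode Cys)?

Position 1: none → 0 synonymous.
Position 2: none → 0 synonymous.
Position 3: UGU → 1 synonymous.
Total: 0 + 0 + 1 = 1.

1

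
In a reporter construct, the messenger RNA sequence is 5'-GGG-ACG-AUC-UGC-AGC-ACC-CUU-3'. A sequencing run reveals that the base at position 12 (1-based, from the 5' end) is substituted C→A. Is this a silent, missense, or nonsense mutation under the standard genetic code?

Position 12 falls in codon 4: UGC → Cys.
After the substitution the codon is UGA → Stop.
The new codon is a stop codon, so this is a nonsense mutation.

nonsense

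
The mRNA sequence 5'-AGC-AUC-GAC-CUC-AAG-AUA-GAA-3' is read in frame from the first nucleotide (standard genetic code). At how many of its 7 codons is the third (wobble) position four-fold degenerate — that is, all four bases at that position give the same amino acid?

Codon 1 AGC (Ser): third position 2-fold.
Codon 2 AUC (Ile): third position 3-fold.
Codon 3 GAC (Asp): third position 2-fold.
Codon 4 CUC (Leu): third position 4-fold.
Codon 5 AAG (Lys): third position 2-fold.
Codon 6 AUA (Ile): third position 3-fold.
Codon 7 GAA (Glu): third position 2-fold.
Four-fold degenerate third positions: 1.

1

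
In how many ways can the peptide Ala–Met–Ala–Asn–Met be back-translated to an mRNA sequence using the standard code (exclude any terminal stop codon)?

32

Ala: 4 codons.
Met: 1 codon.
Ala: 4 codons.
Asn: 2 codons.
Met: 1 codon.
4 × 1 × 4 × 2 × 1 = 32.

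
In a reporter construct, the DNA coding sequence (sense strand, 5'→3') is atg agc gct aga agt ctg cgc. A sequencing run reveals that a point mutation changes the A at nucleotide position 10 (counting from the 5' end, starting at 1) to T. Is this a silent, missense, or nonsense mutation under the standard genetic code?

Position 10 falls in codon 4: AGA → Arg.
After the substitution the codon is TGA → Stop.
The new codon is a stop codon, so this is a nonsense mutation.

nonsense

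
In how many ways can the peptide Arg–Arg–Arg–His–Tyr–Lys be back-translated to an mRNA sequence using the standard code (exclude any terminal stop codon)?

Arg: 6 codons.
Arg: 6 codons.
Arg: 6 codons.
His: 2 codons.
Tyr: 2 codons.
Lys: 2 codons.
6 × 6 × 6 × 2 × 2 × 2 = 1728.

1728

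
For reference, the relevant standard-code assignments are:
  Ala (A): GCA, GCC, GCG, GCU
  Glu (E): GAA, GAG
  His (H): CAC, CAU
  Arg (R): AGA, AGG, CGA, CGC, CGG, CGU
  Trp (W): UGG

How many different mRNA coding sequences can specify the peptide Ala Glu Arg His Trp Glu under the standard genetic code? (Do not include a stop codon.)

192

Ala: 4 codons.
Glu: 2 codons.
Arg: 6 codons.
His: 2 codons.
Trp: 1 codon.
Glu: 2 codons.
4 × 2 × 6 × 2 × 1 × 2 = 192.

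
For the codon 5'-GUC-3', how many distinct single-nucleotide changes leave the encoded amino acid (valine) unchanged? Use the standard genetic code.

3

Position 1: none → 0 synonymous.
Position 2: none → 0 synonymous.
Position 3: GUU, GUA, GUG → 3 synonymous.
Total: 0 + 0 + 3 = 3.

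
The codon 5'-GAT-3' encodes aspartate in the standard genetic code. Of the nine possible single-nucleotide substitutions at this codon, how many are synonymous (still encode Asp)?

1

Position 1: none → 0 synonymous.
Position 2: none → 0 synonymous.
Position 3: GAC → 1 synonymous.
Total: 0 + 0 + 1 = 1.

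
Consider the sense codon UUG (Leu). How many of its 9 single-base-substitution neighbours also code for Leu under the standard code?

2

Position 1: CUG → 1 synonymous.
Position 2: none → 0 synonymous.
Position 3: UUA → 1 synonymous.
Total: 1 + 0 + 1 = 2.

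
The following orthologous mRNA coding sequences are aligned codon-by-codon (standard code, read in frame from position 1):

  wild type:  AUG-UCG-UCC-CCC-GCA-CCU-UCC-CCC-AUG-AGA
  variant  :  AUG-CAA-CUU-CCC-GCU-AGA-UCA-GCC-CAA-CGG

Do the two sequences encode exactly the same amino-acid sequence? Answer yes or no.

no

Codon 1: AUG Met / AUG Met — identical.
Codon 2: UCG Ser / CAA Gln — nonsynonymous.
Codon 3: UCC Ser / CUU Leu — nonsynonymous.
Codon 4: CCC Pro / CCC Pro — identical.
Codon 5: GCA Ala / GCU Ala — synonymous.
Codon 6: CCU Pro / AGA Arg — nonsynonymous.
Codon 7: UCC Ser / UCA Ser — synonymous.
Codon 8: CCC Pro / GCC Ala — nonsynonymous.
Codon 9: AUG Met / CAA Gln — nonsynonymous.
Codon 10: AGA Arg / CGG Arg — synonymous.
Nonsynonymous differences: 5 → different protein.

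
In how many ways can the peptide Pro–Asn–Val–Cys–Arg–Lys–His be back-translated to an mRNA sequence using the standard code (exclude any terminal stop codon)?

Pro: 4 codons.
Asn: 2 codons.
Val: 4 codons.
Cys: 2 codons.
Arg: 6 codons.
Lys: 2 codons.
His: 2 codons.
4 × 2 × 4 × 2 × 6 × 2 × 2 = 1536.

1536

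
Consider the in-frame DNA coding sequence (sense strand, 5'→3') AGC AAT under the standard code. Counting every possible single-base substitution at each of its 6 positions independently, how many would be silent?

2

Codon 1 (AGC, Ser): 1 synonymous substitution.
Codon 2 (AAT, Asn): 1 synonymous substitution.
Total: 1 + 1 = 2.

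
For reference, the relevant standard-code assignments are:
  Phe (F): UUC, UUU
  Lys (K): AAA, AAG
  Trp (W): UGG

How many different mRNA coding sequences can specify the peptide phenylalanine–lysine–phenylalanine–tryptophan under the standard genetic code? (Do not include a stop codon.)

Phe: 2 codons.
Lys: 2 codons.
Phe: 2 codons.
Trp: 1 codon.
2 × 2 × 2 × 1 = 8.

8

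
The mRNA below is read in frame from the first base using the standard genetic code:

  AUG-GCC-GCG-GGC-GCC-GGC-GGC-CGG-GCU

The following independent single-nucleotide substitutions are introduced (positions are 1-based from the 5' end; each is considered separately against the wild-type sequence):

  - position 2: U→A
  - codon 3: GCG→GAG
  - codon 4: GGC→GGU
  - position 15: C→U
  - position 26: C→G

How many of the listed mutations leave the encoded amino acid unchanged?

2

Codon 1: AUG (Met) → AAG (Lys) — missense.
Codon 3: GCG (Ala) → GAG (Glu) — missense.
Codon 4: GGC (Gly) → GGU (Gly) — synonymous.
Codon 5: GCC (Ala) → GCU (Ala) — synonymous.
Codon 9: GCU (Ala) → GGU (Gly) — missense.
Synonymous: 2 of 5.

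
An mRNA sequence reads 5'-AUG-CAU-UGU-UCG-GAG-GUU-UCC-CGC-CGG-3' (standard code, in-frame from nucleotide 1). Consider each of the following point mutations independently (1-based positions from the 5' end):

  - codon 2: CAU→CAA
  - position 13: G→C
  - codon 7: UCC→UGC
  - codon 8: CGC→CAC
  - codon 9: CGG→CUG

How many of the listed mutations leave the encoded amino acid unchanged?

Codon 2: CAU (His) → CAA (Gln) — missense.
Codon 5: GAG (Glu) → CAG (Gln) — missense.
Codon 7: UCC (Ser) → UGC (Cys) — missense.
Codon 8: CGC (Arg) → CAC (His) — missense.
Codon 9: CGG (Arg) → CUG (Leu) — missense.
Synonymous: 0 of 5.

0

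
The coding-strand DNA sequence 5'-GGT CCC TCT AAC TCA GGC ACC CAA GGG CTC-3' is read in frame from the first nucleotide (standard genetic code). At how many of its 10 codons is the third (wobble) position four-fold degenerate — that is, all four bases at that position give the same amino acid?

Codon 1 GGT (Gly): third position 4-fold.
Codon 2 CCC (Pro): third position 4-fold.
Codon 3 TCT (Ser): third position 4-fold.
Codon 4 AAC (Asn): third position 2-fold.
Codon 5 TCA (Ser): third position 4-fold.
Codon 6 GGC (Gly): third position 4-fold.
Codon 7 ACC (Thr): third position 4-fold.
Codon 8 CAA (Gln): third position 2-fold.
Codon 9 GGG (Gly): third position 4-fold.
Codon 10 CTC (Leu): third position 4-fold.
Four-fold degenerate third positions: 8.

8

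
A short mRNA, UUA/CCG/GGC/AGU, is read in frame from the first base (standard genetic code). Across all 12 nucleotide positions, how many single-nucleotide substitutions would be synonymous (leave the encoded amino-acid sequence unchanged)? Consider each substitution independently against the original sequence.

Codon 1 (UUA, Leu): 2 synonymous substitutions.
Codon 2 (CCG, Pro): 3 synonymous substitutions.
Codon 3 (GGC, Gly): 3 synonymous substitutions.
Codon 4 (AGU, Ser): 1 synonymous substitution.
Total: 2 + 3 + 3 + 1 = 9.

9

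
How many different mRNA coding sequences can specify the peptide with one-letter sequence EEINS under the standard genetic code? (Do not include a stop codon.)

144

Glu: 2 codons.
Glu: 2 codons.
Ile: 3 codons.
Asn: 2 codons.
Ser: 6 codons.
2 × 2 × 3 × 2 × 6 = 144.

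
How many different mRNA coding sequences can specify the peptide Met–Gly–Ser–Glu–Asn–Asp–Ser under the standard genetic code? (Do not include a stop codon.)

Met: 1 codon.
Gly: 4 codons.
Ser: 6 codons.
Glu: 2 codons.
Asn: 2 codons.
Asp: 2 codons.
Ser: 6 codons.
1 × 4 × 6 × 2 × 2 × 2 × 6 = 1152.

1152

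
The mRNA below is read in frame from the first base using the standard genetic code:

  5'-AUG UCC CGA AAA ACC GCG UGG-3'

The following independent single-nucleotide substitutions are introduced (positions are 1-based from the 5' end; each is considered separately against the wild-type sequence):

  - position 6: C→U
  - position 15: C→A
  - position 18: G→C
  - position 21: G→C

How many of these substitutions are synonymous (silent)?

Codon 2: UCC (Ser) → UCU (Ser) — synonymous.
Codon 5: ACC (Thr) → ACA (Thr) — synonymous.
Codon 6: GCG (Ala) → GCC (Ala) — synonymous.
Codon 7: UGG (Trp) → UGC (Cys) — missense.
Synonymous: 3 of 4.

3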